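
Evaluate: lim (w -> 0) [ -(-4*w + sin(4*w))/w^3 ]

Direct substitution gives 0/0.
Apply L'Hôpital: lim (4*cos(4*w) - 4)/(-3*w^2), still 0/0.
Apply L'Hôpital: lim (-16*sin(4*w))/(-6*w), still 0/0.
After 3 applications of L'Hôpital's rule the quotient is (-64*cos(4*w))/(-6); substituting w = 0 gives 32/3.

32/3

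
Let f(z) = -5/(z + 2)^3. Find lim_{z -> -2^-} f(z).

∞

As z → -2⁻, (z + 2) → 0⁻, so (z + 2)^3 → 0⁻ and -5/(z + 2)^3 → ∞.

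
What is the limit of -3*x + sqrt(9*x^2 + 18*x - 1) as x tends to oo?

3

An ∞ − ∞ form. Rationalising with the conjugate, the difference becomes (18x - 1) / (√(9*x^2 + 18*x - 1) + 3x).
For large x the denominator behaves like 2·3x, so the quotient tends to 18/6 = 3.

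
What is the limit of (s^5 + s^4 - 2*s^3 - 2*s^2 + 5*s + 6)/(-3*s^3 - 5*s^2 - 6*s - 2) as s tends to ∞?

-∞

The numerator has higher degree (5 > 3); the quotient behaves like (1/(-3))·s^2 for large |s|.
As s → +∞ this diverges to -∞.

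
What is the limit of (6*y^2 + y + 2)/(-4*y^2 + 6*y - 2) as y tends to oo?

Numerator and denominator both have degree 2.
Dividing every term by y^2, all lower-order terms vanish and the limit is the ratio of leading coefficients, 6/(-4) = -3/2.

-3/2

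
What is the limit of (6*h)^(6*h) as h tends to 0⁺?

Base → 0⁺ and exponent → 0⁺: a 0^0 form.
Take logs: 6h·ln(6h). This is 0·(−∞); rewriting as ln(6h)/(1/(6h)) and applying L'Hôpital gives 0.
Hence the limit is e^0 = 1.

1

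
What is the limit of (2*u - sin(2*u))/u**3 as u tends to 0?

4/3

Direct substitution gives 0/0.
Apply L'Hôpital: lim (2 - 2*cos(2*u))/(3*u^2), still 0/0.
Apply L'Hôpital: lim (4*sin(2*u))/(6*u), still 0/0.
After 3 applications of L'Hôpital's rule the quotient is (8*cos(2*u))/(6); substituting u = 0 gives 4/3.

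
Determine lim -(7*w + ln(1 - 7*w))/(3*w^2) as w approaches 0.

Direct substitution gives 0/0.
Apply L'Hôpital: lim (7 - 7/(1 - 7*w))/(-6*w), still 0/0.
After 2 applications of L'Hôpital's rule the quotient is (-49/(1 - 7*w)^2)/(-6); substituting w = 0 gives 49/6.

49/6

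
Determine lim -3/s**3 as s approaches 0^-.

As s → 0⁻, (s) → 0⁻, so (s)^3 → 0⁻ and -3/(s)^3 → ∞.

∞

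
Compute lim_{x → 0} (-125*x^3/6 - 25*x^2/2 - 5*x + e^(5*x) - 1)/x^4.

625/24

Direct substitution gives 0/0.
Apply L'Hôpital: lim (-125*x^2/2 - 25*x + 5*e^(5*x) - 5)/(4*x^3), still 0/0.
Apply L'Hôpital: lim (-125*x + 25*e^(5*x) - 25)/(12*x^2), still 0/0.
Apply L'Hôpital: lim (125*e^(5*x) - 125)/(24*x), still 0/0.
After 4 applications of L'Hôpital's rule the quotient is (625*e^(5*x))/(24); substituting x = 0 gives 625/24.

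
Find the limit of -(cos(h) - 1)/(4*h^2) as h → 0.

1/8

Direct substitution gives 0/0.
Apply L'Hôpital: lim (-sin(h))/(-8*h), still 0/0.
After 2 applications of L'Hôpital's rule the quotient is (-cos(h))/(-8); substituting h = 0 gives 1/8.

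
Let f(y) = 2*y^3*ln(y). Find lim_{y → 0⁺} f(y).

0

This is a 0·(−∞) form. Rewrite as 2·ln(y) / y^(−3) and apply L'Hôpital:
the derivative quotient is 2·(1/y) / (−3·y^(−4)) = (-2/3)·y^3 → 0.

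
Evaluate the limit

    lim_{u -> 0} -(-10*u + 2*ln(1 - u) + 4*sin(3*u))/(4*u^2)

Substitution gives 0/0 (the numerator vanishes to order 2).
Expand each term to order u^2: the coefficient of u^2 in 4·sin(3u) is 0 and in 2·ln(1 - u) is -1.
Lower-order terms cancel with the polynomial part, so the numerator is (-1)·u^2 + o(u^2), and the limit is (-1)/(-4) = 1/4.

1/4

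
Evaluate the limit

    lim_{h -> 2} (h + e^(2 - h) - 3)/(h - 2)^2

Direct substitution gives 0/0.
Apply L'Hôpital: lim (1 - e^(2 - h))/(2*h - 4), still 0/0.
After 2 applications of L'Hôpital's rule the quotient is (e^(2 - h))/(2); substituting h = 2 gives 1/2.

1/2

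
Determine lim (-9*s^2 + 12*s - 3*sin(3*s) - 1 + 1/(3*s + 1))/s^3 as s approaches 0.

-27/2

Substitution gives 0/0; apply L'Hôpital's rule 3 times.
After differentiating numerator and denominator 3 times the quotient is (81*cos(3*s) - 162/(3*s + 1)^4)/(6); at s = 0 this is -27/2.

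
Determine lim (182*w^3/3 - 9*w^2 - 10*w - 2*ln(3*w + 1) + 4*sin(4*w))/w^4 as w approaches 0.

Substitution gives 0/0 (the numerator vanishes to order 4).
Expand each term to order w^4: the coefficient of w^4 in -2·ln(1 + 3w) is 81/2 and in 4·sin(4w) is 0.
Lower-order terms cancel with the polynomial part, so the numerator is (81/2)·w^4 + o(w^4), and the limit is (81/2)/(1) = 81/2.

81/2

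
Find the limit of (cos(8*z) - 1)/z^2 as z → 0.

Direct substitution gives 0/0.
Apply L'Hôpital: lim (-8*sin(8*z))/(2*z), still 0/0.
After 2 applications of L'Hôpital's rule the quotient is (-64*cos(8*z))/(2); substituting z = 0 gives -32.

-32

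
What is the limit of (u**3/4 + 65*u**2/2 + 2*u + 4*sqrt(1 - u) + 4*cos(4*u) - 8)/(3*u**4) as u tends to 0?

Substitution gives 0/0; apply L'Hôpital's rule 4 times.
After differentiating numerator and denominator 4 times the quotient is (1024*cos(4*u) - 15/(4*(1 - u)^(7/2)))/(72); at u = 0 this is 4081/288.

4081/288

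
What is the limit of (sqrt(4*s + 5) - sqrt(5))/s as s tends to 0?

2*√(5)/5

A 0/0 form; rationalise with √(5 + 4s) + √5. This collapses the numerator to 4s, leaving 4/(√(5 + 4s) + √5) → 4/(2√5) = 2*√(5)/5.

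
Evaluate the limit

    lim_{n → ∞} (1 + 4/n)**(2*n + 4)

e^(8)

Write it as [(1 + 4/n)^n]^(2) · (1 + 4/n)^(4). The bracketed term tends to e^(4) and the second factor to 1, so the limit is e^(8).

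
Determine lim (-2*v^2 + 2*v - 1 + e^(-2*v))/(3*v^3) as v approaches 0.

-4/9

Direct substitution gives 0/0.
Apply L'Hôpital: lim (-4*v + 2 - 2*e^(-2*v))/(9*v^2), still 0/0.
Apply L'Hôpital: lim (-4 + 4*e^(-2*v))/(18*v), still 0/0.
After 3 applications of L'Hôpital's rule the quotient is (-8*e^(-2*v))/(18); substituting v = 0 gives -4/9.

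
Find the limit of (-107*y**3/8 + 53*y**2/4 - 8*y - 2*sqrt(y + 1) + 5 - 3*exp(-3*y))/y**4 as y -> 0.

Substitution gives 0/0; apply L'Hôpital's rule 4 times.
After differentiating numerator and denominator 4 times the quotient is (-243*e^(-3*y) + 15/(8*(y + 1)^(7/2)))/(24); at y = 0 this is -643/64.

-643/64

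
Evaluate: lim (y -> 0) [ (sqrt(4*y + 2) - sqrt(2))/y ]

√(2)

Substitution gives 0/0. Multiply numerator and denominator by the conjugate √(2 + 4y) + √2.
The numerator becomes (2 + 4y) − 2 = 4y, so the expression simplifies to 4/(√(2 + 4y) + √2).
Letting y → 0 gives 4/(2√2) = √(2).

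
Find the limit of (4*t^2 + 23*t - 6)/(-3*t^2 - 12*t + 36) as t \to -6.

-25/24

Direct substitution gives 0/0, so factor. Both numerator and denominator have (t + 6) as a factor.
After cancelling, the expression reduces to (4*t - 1)/(6 - 3*t).
Substituting t = -6 gives -25/24.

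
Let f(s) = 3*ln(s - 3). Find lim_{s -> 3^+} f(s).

As s → 3⁺, s - 3 → 0⁺ and ln(s - 3) → −∞.
Multiplying by 3 gives -∞.

-∞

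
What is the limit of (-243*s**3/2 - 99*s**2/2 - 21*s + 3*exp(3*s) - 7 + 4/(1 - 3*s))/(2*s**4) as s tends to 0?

2673/16

Substitution gives 0/0 (the numerator vanishes to order 4).
Expand each term to order s^4: the coefficient of s^4 in 4·1/(1 - 3s) is 324 and in 3·e^(3s) is 81/8.
Lower-order terms cancel with the polynomial part, so the numerator is (2673/8)·s^4 + o(s^4), and the limit is (2673/8)/(2) = 2673/16.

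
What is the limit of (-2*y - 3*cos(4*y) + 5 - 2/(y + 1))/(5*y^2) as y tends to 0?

22/5

Substitution gives 0/0; apply L'Hôpital's rule 2 times.
After differentiating numerator and denominator 2 times the quotient is (48*cos(4*y) - 4/(y + 1)^3)/(10); at y = 0 this is 22/5.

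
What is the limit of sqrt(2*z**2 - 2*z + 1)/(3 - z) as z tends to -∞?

For large |z|, √(2*z^2 - 2*z + 1) ≈ √2·|z| and the denominator ≈ -z.
Since z → −∞, |z| = −z, giving −√2/(-1) = √(2).

√(2)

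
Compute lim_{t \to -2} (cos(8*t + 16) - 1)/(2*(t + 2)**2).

-16

Direct substitution gives 0/0.
Apply L'Hôpital: lim (-8*sin(8*t + 16))/(4*t + 8), still 0/0.
After 2 applications of L'Hôpital's rule the quotient is (-64*cos(8*t + 16))/(4); substituting t = -2 gives -16.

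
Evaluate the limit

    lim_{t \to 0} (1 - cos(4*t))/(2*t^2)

4

Substitution gives 0/0.
Use (1 − cos u)/u² → 1/2 with u = 4t: the limit is 4²/(2·2) = 4.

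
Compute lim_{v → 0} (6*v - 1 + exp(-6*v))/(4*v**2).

9/2

Direct substitution gives 0/0.
Apply L'Hôpital: lim (6 - 6*e^(-6*v))/(8*v), still 0/0.
After 2 applications of L'Hôpital's rule the quotient is (36*e^(-6*v))/(8); substituting v = 0 gives 9/2.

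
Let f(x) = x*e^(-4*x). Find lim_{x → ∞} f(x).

0

Write as x^1/e^{4x}, an ∞/∞ form.
Exponential growth dominates any polynomial, so repeated L'Hôpital (or the standard result) gives 0.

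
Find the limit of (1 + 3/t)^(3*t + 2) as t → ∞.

e^(9)

Write it as [(1 + 3/t)^t]^(3) · (1 + 3/t)^(2). The bracketed term tends to e^(3) and the second factor to 1, so the limit is e^(9).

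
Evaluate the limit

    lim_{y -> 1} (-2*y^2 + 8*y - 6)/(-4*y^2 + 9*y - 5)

Direct substitution gives 0/0, so factor. Both numerator and denominator have (y - 1) as a factor.
After cancelling, the expression reduces to (6 - 2*y)/(5 - 4*y).
Substituting y = 1 gives 4.

4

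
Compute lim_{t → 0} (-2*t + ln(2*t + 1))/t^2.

-2

Direct substitution gives 0/0.
Apply L'Hôpital: lim (-2 + 2/(2*t + 1))/(2*t), still 0/0.
After 2 applications of L'Hôpital's rule the quotient is (-4/(2*t + 1)^2)/(2); substituting t = 0 gives -2.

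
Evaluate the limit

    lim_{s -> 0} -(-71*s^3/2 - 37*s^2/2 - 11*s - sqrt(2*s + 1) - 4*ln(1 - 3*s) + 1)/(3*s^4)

-653/24

Substitution gives 0/0 (the numerator vanishes to order 4).
Expand each term to order s^4: the coefficient of s^4 in −√(1 + 2s) is 5/8 and in -4·ln(1 - 3s) is 81.
Lower-order terms cancel with the polynomial part, so the numerator is (653/8)·s^4 + o(s^4), and the limit is (653/8)/(-3) = -653/24.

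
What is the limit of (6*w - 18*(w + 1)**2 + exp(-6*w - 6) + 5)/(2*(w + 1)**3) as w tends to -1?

Direct substitution gives 0/0.
Apply L'Hôpital: lim (-36*w - 6*e^(-6*w - 6) - 30)/(6*(w + 1)^2), still 0/0.
Apply L'Hôpital: lim (36*e^(-6*w - 6) - 36)/(12*w + 12), still 0/0.
After 3 applications of L'Hôpital's rule the quotient is (-216*e^(-6*w - 6))/(12); substituting w = -1 gives -18.

-18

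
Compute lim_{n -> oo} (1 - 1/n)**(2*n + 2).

e^(-2)

The base → 1 and the exponent → ∞: a 1^∞ form.
Take logarithms: (2n + 2)·ln(1 - 1/n). Since ln(1+u) ~ u for small u, this behaves like (2n)·(-1/n) → -2.
So the limit is e^(-2).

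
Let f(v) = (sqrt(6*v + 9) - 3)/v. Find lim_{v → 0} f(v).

A 0/0 form; rationalise with √(9 + 6v) + √9. This collapses the numerator to 6v, leaving 6/(√(9 + 6v) + √9) → 6/(2√9) = 1.

1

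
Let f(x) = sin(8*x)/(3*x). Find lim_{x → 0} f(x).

Substitution gives 0/0.
Write it as (8/3)·sin(8x)/(8x); since sin(u)/u → 1, the limit is 8/3.

8/3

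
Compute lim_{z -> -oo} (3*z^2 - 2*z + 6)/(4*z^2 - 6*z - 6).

Numerator and denominator both have degree 2.
Dividing every term by z^2, all lower-order terms vanish and the limit is the ratio of leading coefficients, 3/(4) = 3/4.

3/4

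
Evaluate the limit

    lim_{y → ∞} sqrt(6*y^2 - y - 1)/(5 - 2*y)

For large |y|, √(6*y^2 - y - 1) ≈ √6·|y| and the denominator ≈ -2y.
Since y → +∞, |y| = y, giving √6/(-2) = -√(6)/2.

-√(6)/2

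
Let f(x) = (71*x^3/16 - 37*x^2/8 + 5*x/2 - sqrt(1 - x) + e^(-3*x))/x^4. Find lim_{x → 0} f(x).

Substitution gives 0/0 (the numerator vanishes to order 4).
Expand each term to order x^4: the coefficient of x^4 in −√(1 - x) is 5/128 and in e^(-3x) is 27/8.
Lower-order terms cancel with the polynomial part, so the numerator is (437/128)·x^4 + o(x^4), and the limit is (437/128)/(1) = 437/128.

437/128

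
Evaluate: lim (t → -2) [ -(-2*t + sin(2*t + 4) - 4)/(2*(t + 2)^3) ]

Direct substitution gives 0/0.
Apply L'Hôpital: lim (2*cos(2*t + 4) - 2)/(-6*(t + 2)^2), still 0/0.
Apply L'Hôpital: lim (-4*sin(2*t + 4))/(-12*t - 24), still 0/0.
After 3 applications of L'Hôpital's rule the quotient is (-8*cos(2*t + 4))/(-12); substituting t = -2 gives 2/3.

2/3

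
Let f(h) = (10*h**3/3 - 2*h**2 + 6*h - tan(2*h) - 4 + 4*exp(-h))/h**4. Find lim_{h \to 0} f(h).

1/6

Substitution gives 0/0; apply L'Hôpital's rule 4 times.
After differentiating numerator and denominator 4 times the quotient is (-384*tan(2*h)^5 - 640*tan(2*h)^3 - 256*tan(2*h) + 4*e^(-h))/(24); at h = 0 this is 1/6.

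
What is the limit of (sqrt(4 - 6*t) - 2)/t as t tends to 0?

A 0/0 form; rationalise with √(4 - 6t) + √4. This collapses the numerator to -6t, leaving -6/(√(4 - 6t) + √4) → -6/(2√4) = -3/2.

-3/2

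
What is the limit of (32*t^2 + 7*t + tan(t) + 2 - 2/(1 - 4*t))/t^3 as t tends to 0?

-383/3

Substitution gives 0/0 (the numerator vanishes to order 3).
Expand each term to order t^3: the coefficient of t^3 in tan(t) is 1/3 and in -2·1/(1 - 4t) is -128.
Lower-order terms cancel with the polynomial part, so the numerator is (-383/3)·t^3 + o(t^3), and the limit is (-383/3)/(1) = -383/3.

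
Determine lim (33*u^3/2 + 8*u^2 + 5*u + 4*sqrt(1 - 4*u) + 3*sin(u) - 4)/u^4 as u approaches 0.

Substitution gives 0/0 (the numerator vanishes to order 4).
Expand each term to order u^4: the coefficient of u^4 in 3·sin(u) is 0 and in 4·√(1 - 4u) is -40.
Lower-order terms cancel with the polynomial part, so the numerator is (-40)·u^4 + o(u^4), and the limit is (-40)/(1) = -40.

-40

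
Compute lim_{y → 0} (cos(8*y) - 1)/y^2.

Direct substitution gives 0/0.
Apply L'Hôpital: lim (-8*sin(8*y))/(2*y), still 0/0.
After 2 applications of L'Hôpital's rule the quotient is (-64*cos(8*y))/(2); substituting y = 0 gives -32.

-32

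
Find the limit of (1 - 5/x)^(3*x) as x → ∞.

Write it as [(1 - 5/x)^x]^(3) · (1 - 5/x)^(0). The bracketed term tends to e^(-5) and the second factor to 1, so the limit is e^(-15).

e^(-15)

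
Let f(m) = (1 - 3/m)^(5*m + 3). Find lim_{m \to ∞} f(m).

The base → 1 and the exponent → ∞: a 1^∞ form.
Take logarithms: (5m + 3)·ln(1 - 3/m). Since ln(1+u) ~ u for small u, this behaves like (5m)·(-3/m) → -15.
So the limit is e^(-15).

e^(-15)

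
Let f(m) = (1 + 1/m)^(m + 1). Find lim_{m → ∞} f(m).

e

The base → 1 and the exponent → ∞: a 1^∞ form.
Take logarithms: (m + 1)·ln(1 + 1/m). Since ln(1+u) ~ u for small u, this behaves like (m)·(1/m) → 1.
So the limit is e^(1).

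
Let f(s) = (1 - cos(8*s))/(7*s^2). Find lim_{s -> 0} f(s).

Substitution gives 0/0.
Use (1 − cos u)/u² → 1/2 with u = 8s: the limit is 8²/(2·7) = 32/7.

32/7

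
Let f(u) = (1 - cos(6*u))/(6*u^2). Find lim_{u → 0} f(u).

Substitution gives 0/0.
Use (1 − cos θ)/θ² → 1/2 with θ = 6u: the limit is 6²/(2·6) = 3.

3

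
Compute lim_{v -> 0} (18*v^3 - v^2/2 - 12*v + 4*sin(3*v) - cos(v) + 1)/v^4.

-1/24

Substitution gives 0/0 (the numerator vanishes to order 4).
Expand each term to order v^4: the coefficient of v^4 in 4·sin(3v) is 0 and in −cos(v) is -1/24.
Lower-order terms cancel with the polynomial part, so the numerator is (-1/24)·v^4 + o(v^4), and the limit is (-1/24)/(1) = -1/24.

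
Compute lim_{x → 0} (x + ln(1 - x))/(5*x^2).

-1/10

Direct substitution gives 0/0.
Apply L'Hôpital: lim (1 - 1/(1 - x))/(10*x), still 0/0.
After 2 applications of L'Hôpital's rule the quotient is (-1/(1 - x)^2)/(10); substituting x = 0 gives -1/10.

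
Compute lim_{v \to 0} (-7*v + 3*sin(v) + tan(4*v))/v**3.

Substitution gives 0/0; apply L'Hôpital's rule 3 times.
After differentiating numerator and denominator 3 times the quotient is (-3*cos(v) + 384*tan(4*v)^4 + 512*tan(4*v)^2 + 128)/(6); at v = 0 this is 125/6.

125/6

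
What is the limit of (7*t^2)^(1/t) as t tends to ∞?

1

Base → ∞ and exponent → 0: an ∞^0 form.
Take logs: (1/t)·ln(7·t^2) = (ln 7 + 2·ln t)/t → 0.
So the limit is e^0 = 1.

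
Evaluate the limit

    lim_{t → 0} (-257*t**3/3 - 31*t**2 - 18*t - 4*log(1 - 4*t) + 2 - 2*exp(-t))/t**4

3071/12

Substitution gives 0/0; apply L'Hôpital's rule 4 times.
After differentiating numerator and denominator 4 times the quotient is (-2*e^(-t) + 6144/(4*t - 1)^4)/(24); at t = 0 this is 3071/12.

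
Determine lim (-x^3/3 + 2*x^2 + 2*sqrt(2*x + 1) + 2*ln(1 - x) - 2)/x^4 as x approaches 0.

-7/4

Substitution gives 0/0; apply L'Hôpital's rule 4 times.
After differentiating numerator and denominator 4 times the quotient is (-30/(2*x + 1)^(7/2) - 12/(x - 1)^4)/(24); at x = 0 this is -7/4.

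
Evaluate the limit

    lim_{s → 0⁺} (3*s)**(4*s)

Base → 0⁺ and exponent → 0⁺: a 0^0 form.
Take logs: 4s·ln(3s). This is 0·(−∞); rewriting as ln(3s)/(1/(4s)) and applying L'Hôpital gives 0.
Hence the limit is e^0 = 1.

1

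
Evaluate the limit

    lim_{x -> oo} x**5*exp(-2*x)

0

Write as x^5/e^{2x}, an ∞/∞ form.
Exponential growth dominates any polynomial, so repeated L'Hôpital (or the standard result) gives 0.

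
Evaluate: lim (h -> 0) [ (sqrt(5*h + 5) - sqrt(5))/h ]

Substitution gives 0/0. Multiply numerator and denominator by the conjugate √(5 + 5h) + √5.
The numerator becomes (5 + 5h) − 5 = 5h, so the expression simplifies to 5/(√(5 + 5h) + √5).
Letting h → 0 gives 5/(2√5) = √(5)/2.

√(5)/2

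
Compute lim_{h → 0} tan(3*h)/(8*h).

3/8

Substitution gives 0/0.
Since tan(u)/u → 1 as u → 0, tan(3h)/(3h) → 1 and the limit is 3/8.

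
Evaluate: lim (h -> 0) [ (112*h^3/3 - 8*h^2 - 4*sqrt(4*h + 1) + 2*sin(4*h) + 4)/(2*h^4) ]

Substitution gives 0/0 (the numerator vanishes to order 4).
Expand each term to order h^4: the coefficient of h^4 in -4·√(1 + 4h) is 40 and in 2·sin(4h) is 0.
Lower-order terms cancel with the polynomial part, so the numerator is (40)·h^4 + o(h^4), and the limit is (40)/(2) = 20.

20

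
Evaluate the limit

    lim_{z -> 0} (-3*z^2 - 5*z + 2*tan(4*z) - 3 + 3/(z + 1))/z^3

119/3

Substitution gives 0/0 (the numerator vanishes to order 3).
Expand each term to order z^3: the coefficient of z^3 in 2·tan(4z) is 128/3 and in 3·1/(1 + z) is -3.
Lower-order terms cancel with the polynomial part, so the numerator is (119/3)·z^3 + o(z^3), and the limit is (119/3)/(1) = 119/3.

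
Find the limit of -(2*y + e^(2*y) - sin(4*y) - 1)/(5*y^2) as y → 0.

-2/5

Substitution gives 0/0; apply L'Hôpital's rule 2 times.
After differentiating numerator and denominator 2 times the quotient is (4*e^(2*y) + 16*sin(4*y))/(-10); at y = 0 this is -2/5.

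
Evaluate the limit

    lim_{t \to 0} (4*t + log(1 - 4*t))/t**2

-8

Direct substitution gives 0/0.
Apply L'Hôpital: lim (4 - 4/(1 - 4*t))/(2*t), still 0/0.
After 2 applications of L'Hôpital's rule the quotient is (-16/(1 - 4*t)^2)/(2); substituting t = 0 gives -8.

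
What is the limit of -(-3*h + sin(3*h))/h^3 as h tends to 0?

Direct substitution gives 0/0.
Apply L'Hôpital: lim (3*cos(3*h) - 3)/(-3*h^2), still 0/0.
Apply L'Hôpital: lim (-9*sin(3*h))/(-6*h), still 0/0.
After 3 applications of L'Hôpital's rule the quotient is (-27*cos(3*h))/(-6); substituting h = 0 gives 9/2.

9/2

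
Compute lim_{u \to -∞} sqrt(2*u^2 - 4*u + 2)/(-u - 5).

For large |u|, √(2*u^2 - 4*u + 2) ≈ √2·|u| and the denominator ≈ -u.
Since u → −∞, |u| = −u, giving −√2/(-1) = √(2).

√(2)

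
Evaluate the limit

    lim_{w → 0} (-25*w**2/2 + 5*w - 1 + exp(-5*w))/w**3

Direct substitution gives 0/0.
Apply L'Hôpital: lim (-25*w + 5 - 5*e^(-5*w))/(3*w^2), still 0/0.
Apply L'Hôpital: lim (-25 + 25*e^(-5*w))/(6*w), still 0/0.
After 3 applications of L'Hôpital's rule the quotient is (-125*e^(-5*w))/(6); substituting w = 0 gives -125/6.

-125/6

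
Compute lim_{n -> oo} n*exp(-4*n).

0

Write as n^1/e^{4n}, an ∞/∞ form.
Exponential growth dominates any polynomial, so repeated L'Hôpital (or the standard result) gives 0.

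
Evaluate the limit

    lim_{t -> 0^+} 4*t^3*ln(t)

This is a 0·(−∞) form. Rewrite as 4·ln(t) / t^(−3) and apply L'Hôpital:
the derivative quotient is 4·(1/t) / (−3·t^(−4)) = (-4/3)·t^3 → 0.

0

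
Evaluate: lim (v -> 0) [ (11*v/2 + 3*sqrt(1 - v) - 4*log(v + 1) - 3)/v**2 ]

13/8

Substitution gives 0/0 (the numerator vanishes to order 2).
Expand each term to order v^2: the coefficient of v^2 in 3·√(1 - v) is -3/8 and in -4·ln(1 + v) is 2.
Lower-order terms cancel with the polynomial part, so the numerator is (13/8)·v^2 + o(v^2), and the limit is (13/8)/(1) = 13/8.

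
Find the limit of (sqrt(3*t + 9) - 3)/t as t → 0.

1/2

A 0/0 form; rationalise with √(9 + 3t) + √9. This collapses the numerator to 3t, leaving 3/(√(9 + 3t) + √9) → 3/(2√9) = 1/2.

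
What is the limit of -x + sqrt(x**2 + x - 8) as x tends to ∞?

1/2

This has the form ∞ − ∞. Multiply and divide by the conjugate √(x^2 + x - 8) + x.
That gives (x - 8) / (√(x^2 + x - 8) + x).
Divide numerator and denominator by x: the limit is 1/(2·1) = 1/2.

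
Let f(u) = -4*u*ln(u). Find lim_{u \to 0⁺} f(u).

0

This is a 0·(−∞) form. Rewrite as -4·ln(u) / u^(−1) and apply L'Hôpital:
the derivative quotient is -4·(1/u) / (−1·u^(−2)) = (4/1)·u^1 → 0.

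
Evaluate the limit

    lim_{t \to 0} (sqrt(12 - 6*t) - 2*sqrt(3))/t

-√(3)/2

Substitution gives 0/0. Multiply numerator and denominator by the conjugate √(12 - 6t) + √12.
The numerator becomes (12 - 6t) − 12 = -6t, so the expression simplifies to -6/(√(12 - 6t) + √12).
Letting t → 0 gives -6/(2√12) = -√(3)/2.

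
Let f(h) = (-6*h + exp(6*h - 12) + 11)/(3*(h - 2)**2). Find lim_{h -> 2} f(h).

Direct substitution gives 0/0.
Apply L'Hôpital: lim (6*e^(6*h - 12) - 6)/(6*h - 12), still 0/0.
After 2 applications of L'Hôpital's rule the quotient is (36*e^(6*h - 12))/(6); substituting h = 2 gives 6.

6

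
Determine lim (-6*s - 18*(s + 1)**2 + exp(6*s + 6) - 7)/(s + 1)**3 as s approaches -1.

36

Direct substitution gives 0/0.
Apply L'Hôpital: lim (-36*s + 6*e^(6*s + 6) - 42)/(3*(s + 1)^2), still 0/0.
Apply L'Hôpital: lim (36*e^(6*s + 6) - 36)/(6*s + 6), still 0/0.
After 3 applications of L'Hôpital's rule the quotient is (216*e^(6*s + 6))/(6); substituting s = -1 gives 36.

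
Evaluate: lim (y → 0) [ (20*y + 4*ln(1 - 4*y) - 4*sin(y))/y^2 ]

-32

Substitution gives 0/0 (the numerator vanishes to order 2).
Expand each term to order y^2: the coefficient of y^2 in -4·sin(y) is 0 and in 4·ln(1 - 4y) is -32.
Lower-order terms cancel with the polynomial part, so the numerator is (-32)·y^2 + o(y^2), and the limit is (-32)/(1) = -32.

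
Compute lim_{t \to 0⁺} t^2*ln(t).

0

This is a 0·(−∞) form. Rewrite as 1·ln(t) / t^(−2) and apply L'Hôpital:
the derivative quotient is 1·(1/t) / (−2·t^(−3)) = (-1/2)·t^2 → 0.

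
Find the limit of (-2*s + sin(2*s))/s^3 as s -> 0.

-4/3

Direct substitution gives 0/0.
Apply L'Hôpital: lim (2*cos(2*s) - 2)/(3*s^2), still 0/0.
Apply L'Hôpital: lim (-4*sin(2*s))/(6*s), still 0/0.
After 3 applications of L'Hôpital's rule the quotient is (-8*cos(2*s))/(6); substituting s = 0 gives -4/3.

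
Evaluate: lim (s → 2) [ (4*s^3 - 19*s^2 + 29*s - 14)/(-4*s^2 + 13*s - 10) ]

-1/3

Direct substitution gives 0/0, so factor. Both numerator and denominator have (s - 2) as a factor.
After cancelling, the expression reduces to (4*s^2 - 11*s + 7)/(5 - 4*s).
Substituting s = 2 gives -1/3.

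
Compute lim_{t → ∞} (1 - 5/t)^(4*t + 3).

e^(-20)

The base → 1 and the exponent → ∞: a 1^∞ form.
Take logarithms: (4t + 3)·ln(1 - 5/t). Since ln(1+u) ~ u for small u, this behaves like (4t)·(-5/t) → -20.
So the limit is e^(-20).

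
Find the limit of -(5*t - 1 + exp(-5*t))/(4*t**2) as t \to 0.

Direct substitution gives 0/0.
Apply L'Hôpital: lim (5 - 5*e^(-5*t))/(-8*t), still 0/0.
After 2 applications of L'Hôpital's rule the quotient is (25*e^(-5*t))/(-8); substituting t = 0 gives -25/8.

-25/8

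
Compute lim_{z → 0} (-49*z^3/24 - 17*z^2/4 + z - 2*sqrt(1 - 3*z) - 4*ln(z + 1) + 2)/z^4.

469/64

Substitution gives 0/0; apply L'Hôpital's rule 4 times.
After differentiating numerator and denominator 4 times the quotient is (24/(z + 1)^4 + 1215/(8*(1 - 3*z)^(7/2)))/(24); at z = 0 this is 469/64.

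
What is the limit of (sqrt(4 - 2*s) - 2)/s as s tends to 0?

A 0/0 form; rationalise with √(4 - 2s) + √4. This collapses the numerator to -2s, leaving -2/(√(4 - 2s) + √4) → -2/(2√4) = -1/2.

-1/2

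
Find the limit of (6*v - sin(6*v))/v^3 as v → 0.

36

Direct substitution gives 0/0.
Apply L'Hôpital: lim (6 - 6*cos(6*v))/(3*v^2), still 0/0.
Apply L'Hôpital: lim (36*sin(6*v))/(6*v), still 0/0.
After 3 applications of L'Hôpital's rule the quotient is (216*cos(6*v))/(6); substituting v = 0 gives 36.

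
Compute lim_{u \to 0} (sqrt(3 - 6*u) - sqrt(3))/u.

-√(3)

Substitution gives 0/0. Multiply numerator and denominator by the conjugate √(3 - 6u) + √3.
The numerator becomes (3 - 6u) − 3 = -6u, so the expression simplifies to -6/(√(3 - 6u) + √3).
Letting u → 0 gives -6/(2√3) = -√(3).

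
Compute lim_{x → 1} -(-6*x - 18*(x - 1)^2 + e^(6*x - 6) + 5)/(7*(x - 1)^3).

Direct substitution gives 0/0.
Apply L'Hôpital: lim (-36*x + 6*e^(6*x - 6) + 30)/(-21*(x - 1)^2), still 0/0.
Apply L'Hôpital: lim (36*e^(6*x - 6) - 36)/(42 - 42*x), still 0/0.
After 3 applications of L'Hôpital's rule the quotient is (216*e^(6*x - 6))/(-42); substituting x = 1 gives -36/7.

-36/7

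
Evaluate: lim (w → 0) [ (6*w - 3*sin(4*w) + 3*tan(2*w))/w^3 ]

Substitution gives 0/0; apply L'Hôpital's rule 3 times.
After differentiating numerator and denominator 3 times the quotient is (192*cos(4*w) + 144*tan(2*w)^4 + 192*tan(2*w)^2 + 48)/(6); at w = 0 this is 40.

40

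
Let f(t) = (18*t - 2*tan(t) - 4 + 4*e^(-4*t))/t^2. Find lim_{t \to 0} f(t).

Substitution gives 0/0; apply L'Hôpital's rule 2 times.
After differentiating numerator and denominator 2 times the quotient is (-4*tan(t)/cos(t)^2 + 64*e^(-4*t))/(2); at t = 0 this is 32.

32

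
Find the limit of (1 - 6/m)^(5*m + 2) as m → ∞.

e^(-30)

Let L be the limit and take ln: ln L = lim (5m + 2)·ln(1 - 6/m) = lim (5m + 2)·(-6/m + O(1/m²)) = -30.
Hence L = e^(-30).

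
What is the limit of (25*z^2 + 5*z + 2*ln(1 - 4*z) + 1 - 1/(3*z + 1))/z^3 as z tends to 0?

-47/3

Substitution gives 0/0; apply L'Hôpital's rule 3 times.
After differentiating numerator and denominator 3 times the quotient is (256/(4*z - 1)^3 + 162/(3*z + 1)^4)/(6); at z = 0 this is -47/3.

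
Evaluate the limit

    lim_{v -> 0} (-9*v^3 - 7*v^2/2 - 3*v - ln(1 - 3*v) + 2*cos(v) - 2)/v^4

61/3

Substitution gives 0/0 (the numerator vanishes to order 4).
Expand each term to order v^4: the coefficient of v^4 in −ln(1 - 3v) is 81/4 and in 2·cos(v) is 1/12.
Lower-order terms cancel with the polynomial part, so the numerator is (61/3)·v^4 + o(v^4), and the limit is (61/3)/(1) = 61/3.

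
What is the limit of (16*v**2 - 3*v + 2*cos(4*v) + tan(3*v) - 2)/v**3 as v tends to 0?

Substitution gives 0/0 (the numerator vanishes to order 3).
Expand each term to order v^3: the coefficient of v^3 in tan(3v) is 9 and in 2·cos(4v) is 0.
Lower-order terms cancel with the polynomial part, so the numerator is (9)·v^3 + o(v^3), and the limit is (9)/(1) = 9.

9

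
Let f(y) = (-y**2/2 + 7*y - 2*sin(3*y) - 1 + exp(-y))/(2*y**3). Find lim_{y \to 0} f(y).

53/12

Substitution gives 0/0; apply L'Hôpital's rule 3 times.
After differentiating numerator and denominator 3 times the quotient is (54*cos(3*y) - e^(-y))/(12); at y = 0 this is 53/12.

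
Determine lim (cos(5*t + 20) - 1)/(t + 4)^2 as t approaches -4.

-25/2

Direct substitution gives 0/0.
Apply L'Hôpital: lim (-5*sin(5*t + 20))/(2*t + 8), still 0/0.
After 2 applications of L'Hôpital's rule the quotient is (-25*cos(5*t + 20))/(2); substituting t = -4 gives -25/2.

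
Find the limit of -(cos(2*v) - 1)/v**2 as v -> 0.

Direct substitution gives 0/0.
Apply L'Hôpital: lim (-2*sin(2*v))/(-2*v), still 0/0.
After 2 applications of L'Hôpital's rule the quotient is (-4*cos(2*v))/(-2); substituting v = 0 gives 2.

2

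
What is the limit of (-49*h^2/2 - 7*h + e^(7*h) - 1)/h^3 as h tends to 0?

343/6

Direct substitution gives 0/0.
Apply L'Hôpital: lim (-49*h + 7*e^(7*h) - 7)/(3*h^2), still 0/0.
Apply L'Hôpital: lim (49*e^(7*h) - 49)/(6*h), still 0/0.
After 3 applications of L'Hôpital's rule the quotient is (343*e^(7*h))/(6); substituting h = 0 gives 343/6.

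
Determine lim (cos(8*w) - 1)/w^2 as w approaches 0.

-32

Direct substitution gives 0/0.
Apply L'Hôpital: lim (-8*sin(8*w))/(2*w), still 0/0.
After 2 applications of L'Hôpital's rule the quotient is (-64*cos(8*w))/(2); substituting w = 0 gives -32.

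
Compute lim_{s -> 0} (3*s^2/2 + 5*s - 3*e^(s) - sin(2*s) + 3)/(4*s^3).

Substitution gives 0/0; apply L'Hôpital's rule 3 times.
After differentiating numerator and denominator 3 times the quotient is (-3*e^(s) + 8*cos(2*s))/(24); at s = 0 this is 5/24.

5/24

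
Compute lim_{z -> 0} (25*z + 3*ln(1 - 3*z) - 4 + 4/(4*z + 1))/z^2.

Substitution gives 0/0; apply L'Hôpital's rule 2 times.
After differentiating numerator and denominator 2 times the quotient is (128/(4*z + 1)^3 - 27/(3*z - 1)^2)/(2); at z = 0 this is 101/2.

101/2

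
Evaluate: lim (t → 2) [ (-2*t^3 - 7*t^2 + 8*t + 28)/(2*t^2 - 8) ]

At t = 2 both the top and bottom vanish — a removable singularity. Factoring out (t - 2) from each leaves (-2*t^2 - 11*t - 14)/(2*t + 4), which at t = 2 equals -11/2.

-11/2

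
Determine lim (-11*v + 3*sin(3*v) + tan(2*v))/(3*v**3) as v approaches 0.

Substitution gives 0/0 (the numerator vanishes to order 3).
Expand each term to order v^3: the coefficient of v^3 in 3·sin(3v) is -27/2 and in tan(2v) is 8/3.
Lower-order terms cancel with the polynomial part, so the numerator is (-65/6)·v^3 + o(v^3), and the limit is (-65/6)/(3) = -65/18.

-65/18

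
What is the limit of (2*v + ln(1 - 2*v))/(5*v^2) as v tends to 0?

-2/5

Direct substitution gives 0/0.
Apply L'Hôpital: lim (2 - 2/(1 - 2*v))/(10*v), still 0/0.
After 2 applications of L'Hôpital's rule the quotient is (-4/(1 - 2*v)^2)/(10); substituting v = 0 gives -2/5.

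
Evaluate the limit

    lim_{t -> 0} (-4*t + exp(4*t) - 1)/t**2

8

Direct substitution gives 0/0.
Apply L'Hôpital: lim (4*e^(4*t) - 4)/(2*t), still 0/0.
After 2 applications of L'Hôpital's rule the quotient is (16*e^(4*t))/(2); substituting t = 0 gives 8.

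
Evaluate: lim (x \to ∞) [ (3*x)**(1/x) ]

1

Base → ∞ and exponent → 0: an ∞^0 form.
Take logs: (1/x)·ln(3·x^1) = (ln 3 + 1·ln x)/x → 0.
So the limit is e^0 = 1.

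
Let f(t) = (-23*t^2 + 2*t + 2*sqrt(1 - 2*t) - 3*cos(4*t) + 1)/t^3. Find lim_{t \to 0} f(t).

Substitution gives 0/0 (the numerator vanishes to order 3).
Expand each term to order t^3: the coefficient of t^3 in 2·√(1 - 2t) is -1 and in -3·cos(4t) is 0.
Lower-order terms cancel with the polynomial part, so the numerator is (-1)·t^3 + o(t^3), and the limit is (-1)/(1) = -1.

-1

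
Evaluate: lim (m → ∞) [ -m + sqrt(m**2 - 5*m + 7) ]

An ∞ − ∞ form. Rationalising with the conjugate, the difference becomes (-5m + 7) / (√(m^2 - 5*m + 7) + m).
For large m the denominator behaves like 2·m, so the quotient tends to -5/2 = -5/2.

-5/2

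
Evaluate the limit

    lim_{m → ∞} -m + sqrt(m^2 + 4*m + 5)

2

An ∞ − ∞ form. Rationalising with the conjugate, the difference becomes (4m + 5) / (√(m^2 + 4*m + 5) + m).
For large m the denominator behaves like 2·m, so the quotient tends to 4/2 = 2.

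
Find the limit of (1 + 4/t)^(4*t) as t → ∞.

e^(16)

Write it as [(1 + 4/t)^t]^(4) · (1 + 4/t)^(0). The bracketed term tends to e^(4) and the second factor to 1, so the limit is e^(16).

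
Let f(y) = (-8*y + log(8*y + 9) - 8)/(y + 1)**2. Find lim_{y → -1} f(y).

Direct substitution gives 0/0.
Apply L'Hôpital: lim (-8 + 8/(8*y + 9))/(2*y + 2), still 0/0.
After 2 applications of L'Hôpital's rule the quotient is (-64/(8*y + 9)^2)/(2); substituting y = -1 gives -32.

-32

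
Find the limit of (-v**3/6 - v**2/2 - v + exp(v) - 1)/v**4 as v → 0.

1/24

Direct substitution gives 0/0.
Apply L'Hôpital: lim (-v^2/2 - v + e^(v) - 1)/(4*v^3), still 0/0.
Apply L'Hôpital: lim (-v + e^(v) - 1)/(12*v^2), still 0/0.
Apply L'Hôpital: lim (e^(v) - 1)/(24*v), still 0/0.
After 4 applications of L'Hôpital's rule the quotient is (e^(v))/(24); substituting v = 0 gives 1/24.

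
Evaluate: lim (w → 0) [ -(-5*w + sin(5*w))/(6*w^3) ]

125/36

Direct substitution gives 0/0.
Apply L'Hôpital: lim (5*cos(5*w) - 5)/(-18*w^2), still 0/0.
Apply L'Hôpital: lim (-25*sin(5*w))/(-36*w), still 0/0.
After 3 applications of L'Hôpital's rule the quotient is (-125*cos(5*w))/(-36); substituting w = 0 gives 125/36.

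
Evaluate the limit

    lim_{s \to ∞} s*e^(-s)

0

Write as s^1/e^{1s}, an ∞/∞ form.
Exponential growth dominates any polynomial, so repeated L'Hôpital (or the standard result) gives 0.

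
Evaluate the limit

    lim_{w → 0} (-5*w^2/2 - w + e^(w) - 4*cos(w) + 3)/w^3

1/6

Substitution gives 0/0; apply L'Hôpital's rule 3 times.
After differentiating numerator and denominator 3 times the quotient is (e^(w) - 4*sin(w))/(6); at w = 0 this is 1/6.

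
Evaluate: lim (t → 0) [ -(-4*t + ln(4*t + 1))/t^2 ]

Direct substitution gives 0/0.
Apply L'Hôpital: lim (-4 + 4/(4*t + 1))/(-2*t), still 0/0.
After 2 applications of L'Hôpital's rule the quotient is (-16/(4*t + 1)^2)/(-2); substituting t = 0 gives 8.

8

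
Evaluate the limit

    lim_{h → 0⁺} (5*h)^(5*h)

Base → 0⁺ and exponent → 0⁺: a 0^0 form.
Take logs: 5h·ln(5h). This is 0·(−∞); rewriting as ln(5h)/(1/(5h)) and applying L'Hôpital gives 0.
Hence the limit is e^0 = 1.

1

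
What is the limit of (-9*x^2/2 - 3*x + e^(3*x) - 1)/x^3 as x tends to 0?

Direct substitution gives 0/0.
Apply L'Hôpital: lim (-9*x + 3*e^(3*x) - 3)/(3*x^2), still 0/0.
Apply L'Hôpital: lim (9*e^(3*x) - 9)/(6*x), still 0/0.
After 3 applications of L'Hôpital's rule the quotient is (27*e^(3*x))/(6); substituting x = 0 gives 9/2.

9/2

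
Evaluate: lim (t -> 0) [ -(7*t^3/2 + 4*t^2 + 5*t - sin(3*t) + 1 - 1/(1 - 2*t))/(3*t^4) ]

16/3

Substitution gives 0/0; apply L'Hôpital's rule 4 times.
After differentiating numerator and denominator 4 times the quotient is (-81*sin(3*t) + 384/(2*t - 1)^5)/(-72); at t = 0 this is 16/3.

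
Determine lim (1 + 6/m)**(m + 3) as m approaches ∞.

e^(6)

Let L be the limit and take ln: ln L = lim (m + 3)·ln(1 + 6/m) = lim (m + 3)·(6/m + O(1/m²)) = 6.
Hence L = e^(6).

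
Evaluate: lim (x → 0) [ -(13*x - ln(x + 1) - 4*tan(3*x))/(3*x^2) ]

Substitution gives 0/0; apply L'Hôpital's rule 2 times.
After differentiating numerator and denominator 2 times the quotient is (-72*tan(3*x)/cos(3*x)^2 + (x + 1)^(-2))/(-6); at x = 0 this is -1/6.

-1/6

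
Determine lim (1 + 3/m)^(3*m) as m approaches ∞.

e^(9)

The base → 1 and the exponent → ∞: a 1^∞ form.
Take logarithms: (3m)·ln(1 + 3/m). Since ln(1+u) ~ u for small u, this behaves like (3m)·(3/m) → 9.
So the limit is e^(9).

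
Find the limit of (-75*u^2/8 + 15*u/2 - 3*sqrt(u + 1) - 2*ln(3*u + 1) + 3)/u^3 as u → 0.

Substitution gives 0/0; apply L'Hôpital's rule 3 times.
After differentiating numerator and denominator 3 times the quotient is (-108/(3*u + 1)^3 - 9/(8*(u + 1)^(5/2)))/(6); at u = 0 this is -291/16.

-291/16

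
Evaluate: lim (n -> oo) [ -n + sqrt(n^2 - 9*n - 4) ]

This has the form ∞ − ∞. Multiply and divide by the conjugate √(n^2 - 9*n - 4) + n.
That gives (-9n - 4) / (√(n^2 - 9*n - 4) + n).
Divide numerator and denominator by n: the limit is -9/(2·1) = -9/2.

-9/2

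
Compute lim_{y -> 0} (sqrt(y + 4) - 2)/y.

1/4

A 0/0 form; rationalise with √(4 + y) + √4. This collapses the numerator to y, leaving 1/(√(4 + y) + √4) → 1/(2√4) = 1/4.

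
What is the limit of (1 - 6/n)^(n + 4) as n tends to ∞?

e^(-6)

The base → 1 and the exponent → ∞: a 1^∞ form.
Take logarithms: (n + 4)·ln(1 - 6/n). Since ln(1+u) ~ u for small u, this behaves like (n)·(-6/n) → -6.
So the limit is e^(-6).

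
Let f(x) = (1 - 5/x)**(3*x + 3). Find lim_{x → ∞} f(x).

Let L be the limit and take ln: ln L = lim (3x + 3)·ln(1 - 5/x) = lim (3x + 3)·(-5/x + O(1/x²)) = -15.
Hence L = e^(-15).

e^(-15)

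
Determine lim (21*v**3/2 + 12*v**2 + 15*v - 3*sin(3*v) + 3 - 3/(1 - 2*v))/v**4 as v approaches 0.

Substitution gives 0/0; apply L'Hôpital's rule 4 times.
After differentiating numerator and denominator 4 times the quotient is (-243*sin(3*v) + 1152/(2*v - 1)^5)/(24); at v = 0 this is -48.

-48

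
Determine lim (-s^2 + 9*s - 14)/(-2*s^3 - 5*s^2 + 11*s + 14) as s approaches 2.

Direct substitution gives 0/0, so factor. Both numerator and denominator have (s - 2) as a factor.
After cancelling, the expression reduces to (7 - s)/(-2*s^2 - 9*s - 7).
Substituting s = 2 gives -5/33.

-5/33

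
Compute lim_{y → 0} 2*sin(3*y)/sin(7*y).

6/7

Substitution gives 0/0.
Divide numerator and denominator by y: sin(3y)/y → 3 and sin(7y)/y → 7, so the limit is 2·3/7 = 6/7.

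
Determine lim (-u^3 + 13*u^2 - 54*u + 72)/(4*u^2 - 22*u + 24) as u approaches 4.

Since u = 4 makes numerator and denominator zero, (u - 4) divides both.
Cancelling it gives (-u^2 + 9*u - 18)/(4*u - 6); now plug in u = 4 to get 1/5.

1/5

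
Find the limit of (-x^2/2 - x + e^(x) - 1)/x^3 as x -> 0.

1/6

Direct substitution gives 0/0.
Apply L'Hôpital: lim (-x + e^(x) - 1)/(3*x^2), still 0/0.
Apply L'Hôpital: lim (e^(x) - 1)/(6*x), still 0/0.
After 3 applications of L'Hôpital's rule the quotient is (e^(x))/(6); substituting x = 0 gives 1/6.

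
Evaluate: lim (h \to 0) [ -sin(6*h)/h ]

Substitution gives 0/0.
Write it as (6/(-1))·sin(6h)/(6h); since sin(u)/u → 1, the limit is -6.

-6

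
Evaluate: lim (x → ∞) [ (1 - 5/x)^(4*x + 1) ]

e^(-20)

Let L be the limit and take ln: ln L = lim (4x + 1)·ln(1 - 5/x) = lim (4x + 1)·(-5/x + O(1/x²)) = -20.
Hence L = e^(-20).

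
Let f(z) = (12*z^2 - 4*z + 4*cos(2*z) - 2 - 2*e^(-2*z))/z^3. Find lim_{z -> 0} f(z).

Substitution gives 0/0 (the numerator vanishes to order 3).
Expand each term to order z^3: the coefficient of z^3 in -2·e^(-2z) is 8/3 and in 4·cos(2z) is 0.
Lower-order terms cancel with the polynomial part, so the numerator is (8/3)·z^3 + o(z^3), and the limit is (8/3)/(1) = 8/3.

8/3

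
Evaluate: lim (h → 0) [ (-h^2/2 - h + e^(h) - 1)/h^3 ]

Direct substitution gives 0/0.
Apply L'Hôpital: lim (-h + e^(h) - 1)/(3*h^2), still 0/0.
Apply L'Hôpital: lim (e^(h) - 1)/(6*h), still 0/0.
After 3 applications of L'Hôpital's rule the quotient is (e^(h))/(6); substituting h = 0 gives 1/6.

1/6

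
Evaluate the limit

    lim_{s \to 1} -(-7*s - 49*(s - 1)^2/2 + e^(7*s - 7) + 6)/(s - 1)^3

Direct substitution gives 0/0.
Apply L'Hôpital: lim (-49*s + 7*e^(7*s - 7) + 42)/(-3*(s - 1)^2), still 0/0.
Apply L'Hôpital: lim (49*e^(7*s - 7) - 49)/(6 - 6*s), still 0/0.
After 3 applications of L'Hôpital's rule the quotient is (343*e^(7*s - 7))/(-6); substituting s = 1 gives -343/6.

-343/6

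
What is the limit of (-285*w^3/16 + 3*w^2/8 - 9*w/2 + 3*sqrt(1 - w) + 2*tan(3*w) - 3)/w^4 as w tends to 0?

Substitution gives 0/0 (the numerator vanishes to order 4).
Expand each term to order w^4: the coefficient of w^4 in 3·√(1 - w) is -15/128 and in 2·tan(3w) is 0.
Lower-order terms cancel with the polynomial part, so the numerator is (-15/128)·w^4 + o(w^4), and the limit is (-15/128)/(1) = -15/128.

-15/128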